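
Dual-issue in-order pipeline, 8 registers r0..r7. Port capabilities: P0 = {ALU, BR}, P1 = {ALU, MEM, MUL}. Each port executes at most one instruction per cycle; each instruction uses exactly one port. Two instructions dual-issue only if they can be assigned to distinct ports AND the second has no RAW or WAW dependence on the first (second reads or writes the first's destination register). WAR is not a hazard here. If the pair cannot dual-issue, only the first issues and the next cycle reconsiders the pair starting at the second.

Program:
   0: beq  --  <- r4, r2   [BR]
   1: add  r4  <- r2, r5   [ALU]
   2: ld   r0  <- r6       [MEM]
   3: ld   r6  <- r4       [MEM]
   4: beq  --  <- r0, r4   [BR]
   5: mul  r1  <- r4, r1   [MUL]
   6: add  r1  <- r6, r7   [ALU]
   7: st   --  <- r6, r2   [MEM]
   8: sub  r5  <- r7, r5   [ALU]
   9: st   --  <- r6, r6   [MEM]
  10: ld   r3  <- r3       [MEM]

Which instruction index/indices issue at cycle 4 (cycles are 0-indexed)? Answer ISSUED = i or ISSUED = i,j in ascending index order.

[0] i0+i1  beq+add  -- pair
[1] i2  ld  -- no-port MEM/MEM
[2] i3+i4  ld+beq  -- pair
[3] i5  mul  -- WAW r1
[4] i6+i7  add+st  -- pair
[5] i8+i9  sub+st  -- pair
[6] i10  ld  -- tail

ISSUED = 6,7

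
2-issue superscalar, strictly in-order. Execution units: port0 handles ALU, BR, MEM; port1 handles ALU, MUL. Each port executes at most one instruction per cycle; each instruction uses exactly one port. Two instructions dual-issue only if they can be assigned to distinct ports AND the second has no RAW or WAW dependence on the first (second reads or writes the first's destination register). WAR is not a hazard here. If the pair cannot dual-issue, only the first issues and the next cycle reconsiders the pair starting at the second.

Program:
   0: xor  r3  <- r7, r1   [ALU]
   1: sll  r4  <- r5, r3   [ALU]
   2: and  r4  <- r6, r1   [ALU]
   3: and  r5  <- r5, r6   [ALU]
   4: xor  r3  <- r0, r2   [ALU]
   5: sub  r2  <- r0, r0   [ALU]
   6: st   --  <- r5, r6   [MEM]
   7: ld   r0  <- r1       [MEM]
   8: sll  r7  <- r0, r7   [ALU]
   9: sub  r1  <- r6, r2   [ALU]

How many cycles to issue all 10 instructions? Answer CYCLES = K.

CYCLES = 7

c0: i0 xor.ALU  RAW r3
c1: i1 sll.ALU  WAW r4
c2: i2&i3 and.ALU and.ALU  dual
c3: i4&i5 xor.ALU sub.ALU  dual
c4: i6 st.MEM  no-port MEM/MEM
c5: i7 ld.MEM  RAW r0
c6: i8&i9 sll.ALU sub.ALU  dual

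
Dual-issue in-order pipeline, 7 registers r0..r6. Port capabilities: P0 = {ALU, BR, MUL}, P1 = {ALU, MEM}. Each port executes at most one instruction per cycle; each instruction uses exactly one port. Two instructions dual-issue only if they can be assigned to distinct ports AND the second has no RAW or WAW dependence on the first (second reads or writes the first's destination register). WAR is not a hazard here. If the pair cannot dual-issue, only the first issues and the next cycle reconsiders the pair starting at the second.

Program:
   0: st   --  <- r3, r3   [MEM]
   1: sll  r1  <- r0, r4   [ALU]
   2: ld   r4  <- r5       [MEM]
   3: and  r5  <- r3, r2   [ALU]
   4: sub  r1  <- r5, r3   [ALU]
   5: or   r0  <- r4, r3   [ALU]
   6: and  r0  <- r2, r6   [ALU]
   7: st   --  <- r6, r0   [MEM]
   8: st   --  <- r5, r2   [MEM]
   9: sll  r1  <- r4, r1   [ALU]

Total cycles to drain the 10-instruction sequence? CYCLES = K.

CYCLES = 6

c0: i0&i1 st/sll  pair
c1: i2&i3 ld/and  pair
c2: i4&i5 sub/or  pair
c3: i6 and  RAW r0
c4: i7 st  no-port MEM/MEM
c5: i8&i9 st/sll  pair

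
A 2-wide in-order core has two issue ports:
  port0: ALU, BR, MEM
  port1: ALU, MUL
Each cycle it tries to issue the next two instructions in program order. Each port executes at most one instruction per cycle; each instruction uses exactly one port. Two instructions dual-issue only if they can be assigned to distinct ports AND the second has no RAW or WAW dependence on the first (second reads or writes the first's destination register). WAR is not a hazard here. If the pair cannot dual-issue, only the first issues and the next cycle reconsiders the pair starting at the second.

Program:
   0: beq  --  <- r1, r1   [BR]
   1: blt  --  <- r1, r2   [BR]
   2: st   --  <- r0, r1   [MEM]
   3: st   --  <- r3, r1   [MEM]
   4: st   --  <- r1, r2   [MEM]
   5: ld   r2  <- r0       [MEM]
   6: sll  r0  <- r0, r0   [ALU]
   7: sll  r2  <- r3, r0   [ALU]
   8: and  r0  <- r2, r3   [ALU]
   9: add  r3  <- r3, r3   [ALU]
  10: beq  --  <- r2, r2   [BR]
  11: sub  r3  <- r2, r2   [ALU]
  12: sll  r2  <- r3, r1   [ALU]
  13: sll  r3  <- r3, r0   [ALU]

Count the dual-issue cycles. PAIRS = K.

0. beq @i0  | no-port BR/BR
1. blt @i1  | no-port BR/MEM
2. st @i2  | no-port MEM/MEM
3. st @i3  | no-port MEM/MEM
4. st @i4  | no-port MEM/MEM
5. ld sll @i5+i6  | pair
6. sll @i7  | RAW r2
7. and add @i8+i9  | pair
8. beq sub @i10+i11  | pair
9. sll sll @i12+i13  | pair

PAIRS = 4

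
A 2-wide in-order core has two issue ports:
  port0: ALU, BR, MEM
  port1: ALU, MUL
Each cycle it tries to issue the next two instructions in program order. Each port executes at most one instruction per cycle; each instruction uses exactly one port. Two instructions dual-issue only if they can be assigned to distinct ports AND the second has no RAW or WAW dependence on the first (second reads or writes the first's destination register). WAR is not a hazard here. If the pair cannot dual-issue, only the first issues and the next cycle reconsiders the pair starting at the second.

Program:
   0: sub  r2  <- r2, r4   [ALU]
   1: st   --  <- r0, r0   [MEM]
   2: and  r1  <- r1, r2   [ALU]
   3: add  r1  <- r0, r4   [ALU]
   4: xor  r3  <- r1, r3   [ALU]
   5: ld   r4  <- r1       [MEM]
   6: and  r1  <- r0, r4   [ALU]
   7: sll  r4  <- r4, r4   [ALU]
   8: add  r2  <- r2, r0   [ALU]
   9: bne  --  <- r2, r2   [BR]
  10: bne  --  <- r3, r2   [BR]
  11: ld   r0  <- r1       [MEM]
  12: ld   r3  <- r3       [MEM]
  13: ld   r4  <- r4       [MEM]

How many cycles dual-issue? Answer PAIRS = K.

PAIRS = 3

  cy0 -> i0+i1 (sub st) 2-wide
  cy1 -> i2 (and) WAW r1
  cy2 -> i3 (add) RAW r1
  cy3 -> i4+i5 (xor ld) 2-wide
  cy4 -> i6+i7 (and sll) 2-wide
  cy5 -> i8 (add) RAW r2
  cy6 -> i9 (bne) no-port BR/BR
  cy7 -> i10 (bne) no-port BR/MEM
  cy8 -> i11 (ld) no-port MEM/MEM
  cy9 -> i12 (ld) no-port MEM/MEM
  cy10 -> i13 (ld) tail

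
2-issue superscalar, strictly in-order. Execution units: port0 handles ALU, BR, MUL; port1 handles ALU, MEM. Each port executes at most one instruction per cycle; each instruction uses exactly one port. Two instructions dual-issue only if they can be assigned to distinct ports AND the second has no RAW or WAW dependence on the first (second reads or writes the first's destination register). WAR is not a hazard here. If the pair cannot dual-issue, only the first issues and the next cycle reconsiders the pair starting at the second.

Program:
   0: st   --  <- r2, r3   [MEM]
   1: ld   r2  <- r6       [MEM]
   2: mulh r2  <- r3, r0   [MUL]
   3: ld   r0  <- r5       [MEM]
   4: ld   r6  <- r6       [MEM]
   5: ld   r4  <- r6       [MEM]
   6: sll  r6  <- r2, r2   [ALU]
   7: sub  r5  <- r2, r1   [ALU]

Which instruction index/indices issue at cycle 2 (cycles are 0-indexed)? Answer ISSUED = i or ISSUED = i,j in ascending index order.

ISSUED = 2,3

  cy0 -> i0 (st) no-port MEM/MEM
  cy1 -> i1 (ld) WAW r2
  cy2 -> i2/i3 (mulh ld) pair
  cy3 -> i4 (ld) no-port MEM/MEM
  cy4 -> i5/i6 (ld sll) pair
  cy5 -> i7 (sub) tail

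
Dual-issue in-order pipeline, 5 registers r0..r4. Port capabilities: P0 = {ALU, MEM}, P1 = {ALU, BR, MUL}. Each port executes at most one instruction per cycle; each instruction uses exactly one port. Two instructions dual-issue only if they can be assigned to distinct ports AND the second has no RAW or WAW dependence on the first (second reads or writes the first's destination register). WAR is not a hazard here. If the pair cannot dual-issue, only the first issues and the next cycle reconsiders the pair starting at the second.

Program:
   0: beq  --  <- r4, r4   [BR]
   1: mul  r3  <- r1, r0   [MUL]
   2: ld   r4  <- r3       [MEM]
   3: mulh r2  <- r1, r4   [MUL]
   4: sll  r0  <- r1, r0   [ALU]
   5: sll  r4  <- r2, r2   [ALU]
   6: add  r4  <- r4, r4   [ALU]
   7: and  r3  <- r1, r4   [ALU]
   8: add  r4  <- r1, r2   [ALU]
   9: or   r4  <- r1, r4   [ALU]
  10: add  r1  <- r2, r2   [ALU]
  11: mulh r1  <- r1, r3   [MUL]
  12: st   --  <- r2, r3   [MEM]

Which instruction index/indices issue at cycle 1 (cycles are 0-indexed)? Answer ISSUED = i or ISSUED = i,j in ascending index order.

  cy0 -> i0 (beq) no-port BR/MUL
  cy1 -> i1 (mul) RAW r3
  cy2 -> i2 (ld) RAW r4
  cy3 -> i3,i4 (mulh/sll) 2-wide
  cy4 -> i5 (sll) RAW+WAW r4
  cy5 -> i6 (add) RAW r4
  cy6 -> i7,i8 (and/add) 2-wide
  cy7 -> i9,i10 (or/add) 2-wide
  cy8 -> i11,i12 (mulh/st) 2-wide

ISSUED = 1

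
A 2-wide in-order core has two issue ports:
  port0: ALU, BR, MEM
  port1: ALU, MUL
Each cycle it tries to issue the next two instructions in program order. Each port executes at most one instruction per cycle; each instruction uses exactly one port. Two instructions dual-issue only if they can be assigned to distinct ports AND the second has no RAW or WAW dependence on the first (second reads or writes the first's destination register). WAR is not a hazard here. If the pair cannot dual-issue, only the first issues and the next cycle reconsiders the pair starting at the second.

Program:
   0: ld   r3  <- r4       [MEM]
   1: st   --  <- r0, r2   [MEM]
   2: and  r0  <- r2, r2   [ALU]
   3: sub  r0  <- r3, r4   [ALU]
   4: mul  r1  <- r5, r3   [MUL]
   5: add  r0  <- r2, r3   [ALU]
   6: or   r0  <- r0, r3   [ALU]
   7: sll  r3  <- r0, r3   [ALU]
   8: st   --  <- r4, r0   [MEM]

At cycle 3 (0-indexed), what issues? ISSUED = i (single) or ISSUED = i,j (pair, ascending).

t=0 i0:ld.MEM ; no-port MEM/MEM
t=1 i1&i2:st.MEM/and.ALU ; dual
t=2 i3&i4:sub.ALU/mul.MUL ; dual
t=3 i5:add.ALU ; RAW+WAW r0
t=4 i6:or.ALU ; RAW r0
t=5 i7&i8:sll.ALU/st.MEM ; dual

ISSUED = 5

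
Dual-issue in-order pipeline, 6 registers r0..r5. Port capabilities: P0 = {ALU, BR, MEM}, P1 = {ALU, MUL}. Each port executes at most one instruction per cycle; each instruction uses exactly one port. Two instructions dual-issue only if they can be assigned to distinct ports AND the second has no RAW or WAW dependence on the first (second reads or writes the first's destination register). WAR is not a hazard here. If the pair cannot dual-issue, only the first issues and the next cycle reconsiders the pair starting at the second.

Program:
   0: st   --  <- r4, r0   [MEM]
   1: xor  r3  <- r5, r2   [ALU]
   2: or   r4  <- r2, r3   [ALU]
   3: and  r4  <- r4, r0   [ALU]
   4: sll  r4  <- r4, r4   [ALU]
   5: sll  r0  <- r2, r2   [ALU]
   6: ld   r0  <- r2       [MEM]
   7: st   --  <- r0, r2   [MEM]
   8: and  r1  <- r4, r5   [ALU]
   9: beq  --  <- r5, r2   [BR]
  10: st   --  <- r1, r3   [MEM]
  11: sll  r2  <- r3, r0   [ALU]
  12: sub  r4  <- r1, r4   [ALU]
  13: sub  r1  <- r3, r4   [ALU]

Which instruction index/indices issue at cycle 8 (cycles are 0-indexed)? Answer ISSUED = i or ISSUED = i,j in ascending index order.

ISSUED = 12

0. st+xor @i0,i1  | dual
1. or @i2  | RAW+WAW r4
2. and @i3  | RAW+WAW r4
3. sll+sll @i4,i5  | dual
4. ld @i6  | no-port MEM/MEM
5. st+and @i7,i8  | dual
6. beq @i9  | no-port BR/MEM
7. st+sll @i10,i11  | dual
8. sub @i12  | RAW r4
9. sub @i13  | tail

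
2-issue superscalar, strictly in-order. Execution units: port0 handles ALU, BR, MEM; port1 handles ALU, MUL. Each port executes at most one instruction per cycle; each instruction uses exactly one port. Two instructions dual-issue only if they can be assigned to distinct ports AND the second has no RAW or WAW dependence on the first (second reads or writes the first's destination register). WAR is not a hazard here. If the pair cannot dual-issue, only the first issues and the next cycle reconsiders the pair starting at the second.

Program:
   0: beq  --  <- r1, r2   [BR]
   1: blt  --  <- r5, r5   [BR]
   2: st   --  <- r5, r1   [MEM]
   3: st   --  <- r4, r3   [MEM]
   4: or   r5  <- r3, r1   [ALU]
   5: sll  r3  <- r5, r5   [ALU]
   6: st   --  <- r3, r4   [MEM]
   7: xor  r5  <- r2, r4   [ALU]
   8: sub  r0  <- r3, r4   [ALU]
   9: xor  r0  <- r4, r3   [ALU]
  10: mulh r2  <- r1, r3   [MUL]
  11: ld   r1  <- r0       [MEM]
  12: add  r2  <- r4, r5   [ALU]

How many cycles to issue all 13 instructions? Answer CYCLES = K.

CYCLES = 9

0. beq.BR @i0  | no-port BR/BR
1. blt.BR @i1  | no-port BR/MEM
2. st.MEM @i2  | no-port MEM/MEM
3. st.MEM/or.ALU @i3/i4  | 2-wide
4. sll.ALU @i5  | RAW r3
5. st.MEM/xor.ALU @i6/i7  | 2-wide
6. sub.ALU @i8  | WAW r0
7. xor.ALU/mulh.MUL @i9/i10  | 2-wide
8. ld.MEM/add.ALU @i11/i12  | 2-wide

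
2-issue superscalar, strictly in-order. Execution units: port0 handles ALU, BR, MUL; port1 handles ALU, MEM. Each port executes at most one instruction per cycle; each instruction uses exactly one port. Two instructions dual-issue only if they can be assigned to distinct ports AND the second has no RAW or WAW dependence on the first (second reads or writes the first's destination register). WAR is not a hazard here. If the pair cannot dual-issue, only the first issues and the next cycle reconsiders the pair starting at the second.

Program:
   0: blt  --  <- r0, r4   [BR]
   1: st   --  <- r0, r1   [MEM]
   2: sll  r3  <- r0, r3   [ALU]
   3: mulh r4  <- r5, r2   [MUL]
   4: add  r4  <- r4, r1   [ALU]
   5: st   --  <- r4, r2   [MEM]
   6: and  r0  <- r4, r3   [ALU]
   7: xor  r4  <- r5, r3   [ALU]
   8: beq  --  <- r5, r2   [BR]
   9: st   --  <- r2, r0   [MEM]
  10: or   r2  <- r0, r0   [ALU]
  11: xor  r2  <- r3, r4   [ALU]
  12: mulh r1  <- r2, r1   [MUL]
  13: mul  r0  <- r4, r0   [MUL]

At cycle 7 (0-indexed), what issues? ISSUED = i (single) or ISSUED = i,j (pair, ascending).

ISSUED = 12

t=0 i0,i1:blt.BR st.MEM ; dual
t=1 i2,i3:sll.ALU mulh.MUL ; dual
t=2 i4:add.ALU ; RAW r4
t=3 i5,i6:st.MEM and.ALU ; dual
t=4 i7,i8:xor.ALU beq.BR ; dual
t=5 i9,i10:st.MEM or.ALU ; dual
t=6 i11:xor.ALU ; RAW r2
t=7 i12:mulh.MUL ; no-port MUL/MUL
t=8 i13:mul.MUL ; tail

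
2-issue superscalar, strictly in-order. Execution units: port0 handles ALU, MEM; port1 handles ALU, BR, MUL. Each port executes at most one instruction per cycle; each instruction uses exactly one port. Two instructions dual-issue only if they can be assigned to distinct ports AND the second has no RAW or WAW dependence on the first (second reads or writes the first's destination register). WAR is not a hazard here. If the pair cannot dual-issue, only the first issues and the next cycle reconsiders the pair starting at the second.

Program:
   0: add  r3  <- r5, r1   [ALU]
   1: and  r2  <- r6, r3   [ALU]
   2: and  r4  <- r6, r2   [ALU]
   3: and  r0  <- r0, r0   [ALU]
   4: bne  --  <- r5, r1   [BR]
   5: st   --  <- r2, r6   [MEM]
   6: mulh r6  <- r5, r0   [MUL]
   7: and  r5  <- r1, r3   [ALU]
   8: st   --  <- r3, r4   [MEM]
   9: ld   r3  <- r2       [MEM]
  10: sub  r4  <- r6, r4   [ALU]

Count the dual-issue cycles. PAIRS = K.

PAIRS = 4

c0: i0 add.ALU  RAW r3
c1: i1 and.ALU  RAW r2
c2: i2&i3 and.ALU and.ALU  2-wide
c3: i4&i5 bne.BR st.MEM  2-wide
c4: i6&i7 mulh.MUL and.ALU  2-wide
c5: i8 st.MEM  no-port MEM/MEM
c6: i9&i10 ld.MEM sub.ALU  2-wide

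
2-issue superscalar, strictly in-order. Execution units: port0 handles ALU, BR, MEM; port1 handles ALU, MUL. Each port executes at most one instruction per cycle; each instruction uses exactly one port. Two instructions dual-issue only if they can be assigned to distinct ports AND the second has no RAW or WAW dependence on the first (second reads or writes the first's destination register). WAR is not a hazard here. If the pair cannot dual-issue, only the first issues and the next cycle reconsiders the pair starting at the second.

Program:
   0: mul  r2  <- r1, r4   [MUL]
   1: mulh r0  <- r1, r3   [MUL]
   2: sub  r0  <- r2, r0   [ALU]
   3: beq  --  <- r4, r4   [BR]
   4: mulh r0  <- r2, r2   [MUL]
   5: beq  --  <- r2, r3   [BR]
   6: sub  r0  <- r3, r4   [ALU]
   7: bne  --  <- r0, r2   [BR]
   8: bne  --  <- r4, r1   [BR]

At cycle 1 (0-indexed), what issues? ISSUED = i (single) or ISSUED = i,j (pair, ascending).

ISSUED = 1

t=0 i0:mul.MUL ; no-port MUL/MUL
t=1 i1:mulh.MUL ; RAW+WAW r0
t=2 i2,i3:sub.ALU+beq.BR ; dual
t=3 i4,i5:mulh.MUL+beq.BR ; dual
t=4 i6:sub.ALU ; RAW r0
t=5 i7:bne.BR ; no-port BR/BR
t=6 i8:bne.BR ; tail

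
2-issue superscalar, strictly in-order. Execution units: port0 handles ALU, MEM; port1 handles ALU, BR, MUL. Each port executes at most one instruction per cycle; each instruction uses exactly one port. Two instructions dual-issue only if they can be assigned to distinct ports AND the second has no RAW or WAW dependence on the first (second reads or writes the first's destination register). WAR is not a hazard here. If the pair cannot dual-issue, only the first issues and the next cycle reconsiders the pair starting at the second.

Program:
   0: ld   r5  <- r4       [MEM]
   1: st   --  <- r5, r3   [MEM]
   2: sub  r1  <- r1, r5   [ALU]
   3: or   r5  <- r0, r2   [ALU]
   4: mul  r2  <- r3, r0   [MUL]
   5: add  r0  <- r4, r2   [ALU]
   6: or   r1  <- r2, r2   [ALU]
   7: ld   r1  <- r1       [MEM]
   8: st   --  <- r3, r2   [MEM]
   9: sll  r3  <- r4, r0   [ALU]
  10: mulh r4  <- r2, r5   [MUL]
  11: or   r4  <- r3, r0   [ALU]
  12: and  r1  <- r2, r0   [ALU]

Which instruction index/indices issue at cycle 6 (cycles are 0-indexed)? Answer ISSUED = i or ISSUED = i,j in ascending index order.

[0] i0  ld.MEM  -- no-port MEM/MEM
[1] i1+i2  st.MEM+sub.ALU  -- pair
[2] i3+i4  or.ALU+mul.MUL  -- pair
[3] i5+i6  add.ALU+or.ALU  -- pair
[4] i7  ld.MEM  -- no-port MEM/MEM
[5] i8+i9  st.MEM+sll.ALU  -- pair
[6] i10  mulh.MUL  -- WAW r4
[7] i11+i12  or.ALU+and.ALU  -- pair

ISSUED = 10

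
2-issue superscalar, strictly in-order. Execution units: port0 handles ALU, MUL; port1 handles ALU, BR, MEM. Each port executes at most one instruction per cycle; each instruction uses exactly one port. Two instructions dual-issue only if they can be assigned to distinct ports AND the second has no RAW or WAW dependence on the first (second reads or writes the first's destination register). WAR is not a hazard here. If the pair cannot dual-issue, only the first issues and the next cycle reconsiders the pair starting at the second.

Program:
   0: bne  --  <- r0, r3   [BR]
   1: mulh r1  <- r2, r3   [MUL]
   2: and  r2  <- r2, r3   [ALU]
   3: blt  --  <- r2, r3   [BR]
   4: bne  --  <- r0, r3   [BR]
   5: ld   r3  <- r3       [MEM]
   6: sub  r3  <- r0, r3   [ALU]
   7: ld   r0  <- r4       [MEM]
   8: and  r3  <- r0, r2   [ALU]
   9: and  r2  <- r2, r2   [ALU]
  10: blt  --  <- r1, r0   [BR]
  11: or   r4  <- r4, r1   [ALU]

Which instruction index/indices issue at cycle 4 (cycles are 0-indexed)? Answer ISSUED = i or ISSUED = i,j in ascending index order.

[0] i0,i1  bne.BR;mulh.MUL  -- pair
[1] i2  and.ALU  -- RAW r2
[2] i3  blt.BR  -- no-port BR/BR
[3] i4  bne.BR  -- no-port BR/MEM
[4] i5  ld.MEM  -- RAW+WAW r3
[5] i6,i7  sub.ALU;ld.MEM  -- pair
[6] i8,i9  and.ALU;and.ALU  -- pair
[7] i10,i11  blt.BR;or.ALU  -- pair

ISSUED = 5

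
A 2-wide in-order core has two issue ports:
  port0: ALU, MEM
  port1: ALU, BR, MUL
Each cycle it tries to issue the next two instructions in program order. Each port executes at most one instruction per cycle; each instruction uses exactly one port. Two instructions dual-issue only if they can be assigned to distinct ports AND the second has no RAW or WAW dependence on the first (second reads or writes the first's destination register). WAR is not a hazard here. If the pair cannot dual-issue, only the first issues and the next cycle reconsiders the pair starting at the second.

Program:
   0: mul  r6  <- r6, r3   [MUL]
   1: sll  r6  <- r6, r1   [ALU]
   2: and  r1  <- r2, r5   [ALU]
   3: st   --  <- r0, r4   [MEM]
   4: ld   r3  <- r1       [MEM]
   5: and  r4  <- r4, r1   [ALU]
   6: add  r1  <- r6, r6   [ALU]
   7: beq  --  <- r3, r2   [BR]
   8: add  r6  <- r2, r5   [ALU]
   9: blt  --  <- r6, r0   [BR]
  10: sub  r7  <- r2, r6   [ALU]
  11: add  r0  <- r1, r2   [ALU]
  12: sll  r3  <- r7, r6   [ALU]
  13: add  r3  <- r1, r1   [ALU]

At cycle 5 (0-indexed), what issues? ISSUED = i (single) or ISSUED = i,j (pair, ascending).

ISSUED = 8

[0] i0  mul.MUL  -- RAW+WAW r6
[1] i1/i2  sll.ALU+and.ALU  -- 2-wide
[2] i3  st.MEM  -- no-port MEM/MEM
[3] i4/i5  ld.MEM+and.ALU  -- 2-wide
[4] i6/i7  add.ALU+beq.BR  -- 2-wide
[5] i8  add.ALU  -- RAW r6
[6] i9/i10  blt.BR+sub.ALU  -- 2-wide
[7] i11/i12  add.ALU+sll.ALU  -- 2-wide
[8] i13  add.ALU  -- tail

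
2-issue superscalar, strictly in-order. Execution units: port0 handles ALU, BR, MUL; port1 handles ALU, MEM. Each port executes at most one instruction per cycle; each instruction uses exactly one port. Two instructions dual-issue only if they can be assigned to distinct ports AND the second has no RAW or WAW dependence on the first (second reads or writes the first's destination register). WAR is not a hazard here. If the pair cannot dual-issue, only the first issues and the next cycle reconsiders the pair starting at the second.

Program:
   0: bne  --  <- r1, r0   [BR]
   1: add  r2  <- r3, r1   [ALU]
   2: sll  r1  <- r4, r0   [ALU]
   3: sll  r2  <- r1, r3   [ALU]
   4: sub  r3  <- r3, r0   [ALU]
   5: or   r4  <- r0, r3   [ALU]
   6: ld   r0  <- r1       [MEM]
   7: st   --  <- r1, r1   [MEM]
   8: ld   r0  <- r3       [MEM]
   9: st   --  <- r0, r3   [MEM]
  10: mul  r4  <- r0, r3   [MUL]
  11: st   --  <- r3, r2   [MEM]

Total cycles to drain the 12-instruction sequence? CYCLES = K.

#0 head=0: bne.BR;add.ALU i0/i1 pair
#1 head=2: sll.ALU i2 RAW r1
#2 head=3: sll.ALU;sub.ALU i3/i4 pair
#3 head=5: or.ALU;ld.MEM i5/i6 pair
#4 head=7: st.MEM i7 no-port MEM/MEM
#5 head=8: ld.MEM i8 no-port MEM/MEM
#6 head=9: st.MEM;mul.MUL i9/i10 pair
#7 head=11: st.MEM i11 tail

CYCLES = 8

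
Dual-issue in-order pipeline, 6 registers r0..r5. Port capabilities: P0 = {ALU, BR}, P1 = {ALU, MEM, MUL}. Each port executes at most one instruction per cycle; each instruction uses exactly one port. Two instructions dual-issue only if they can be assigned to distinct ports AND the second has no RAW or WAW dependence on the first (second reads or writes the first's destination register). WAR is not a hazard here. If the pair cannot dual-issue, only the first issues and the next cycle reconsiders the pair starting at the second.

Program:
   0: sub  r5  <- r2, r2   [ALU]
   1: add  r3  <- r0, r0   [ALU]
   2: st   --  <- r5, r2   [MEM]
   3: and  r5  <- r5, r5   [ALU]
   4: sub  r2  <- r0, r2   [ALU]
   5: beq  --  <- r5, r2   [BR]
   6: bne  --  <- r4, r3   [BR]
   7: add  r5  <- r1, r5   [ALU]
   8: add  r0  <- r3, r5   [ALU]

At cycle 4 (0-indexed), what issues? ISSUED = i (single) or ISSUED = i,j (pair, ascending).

#0 head=0: sub.ALU;add.ALU i0+i1 pair
#1 head=2: st.MEM;and.ALU i2+i3 pair
#2 head=4: sub.ALU i4 RAW r2
#3 head=5: beq.BR i5 no-port BR/BR
#4 head=6: bne.BR;add.ALU i6+i7 pair
#5 head=8: add.ALU i8 tail

ISSUED = 6,7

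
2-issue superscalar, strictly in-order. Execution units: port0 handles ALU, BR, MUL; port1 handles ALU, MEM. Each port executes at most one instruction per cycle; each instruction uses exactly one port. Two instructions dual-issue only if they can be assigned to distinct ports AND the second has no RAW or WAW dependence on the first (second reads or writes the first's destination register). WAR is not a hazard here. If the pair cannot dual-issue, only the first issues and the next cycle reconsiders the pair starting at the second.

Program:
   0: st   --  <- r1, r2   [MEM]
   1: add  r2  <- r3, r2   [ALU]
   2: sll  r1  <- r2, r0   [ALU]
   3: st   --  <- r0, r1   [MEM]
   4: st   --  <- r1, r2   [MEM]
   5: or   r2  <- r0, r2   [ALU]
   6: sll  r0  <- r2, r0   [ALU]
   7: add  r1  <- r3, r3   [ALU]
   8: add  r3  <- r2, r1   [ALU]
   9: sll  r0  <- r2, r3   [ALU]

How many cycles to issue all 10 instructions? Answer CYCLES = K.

CYCLES = 7

[0] i0+i1  st/add  -- 2-wide
[1] i2  sll  -- RAW r1
[2] i3  st  -- no-port MEM/MEM
[3] i4+i5  st/or  -- 2-wide
[4] i6+i7  sll/add  -- 2-wide
[5] i8  add  -- RAW r3
[6] i9  sll  -- tail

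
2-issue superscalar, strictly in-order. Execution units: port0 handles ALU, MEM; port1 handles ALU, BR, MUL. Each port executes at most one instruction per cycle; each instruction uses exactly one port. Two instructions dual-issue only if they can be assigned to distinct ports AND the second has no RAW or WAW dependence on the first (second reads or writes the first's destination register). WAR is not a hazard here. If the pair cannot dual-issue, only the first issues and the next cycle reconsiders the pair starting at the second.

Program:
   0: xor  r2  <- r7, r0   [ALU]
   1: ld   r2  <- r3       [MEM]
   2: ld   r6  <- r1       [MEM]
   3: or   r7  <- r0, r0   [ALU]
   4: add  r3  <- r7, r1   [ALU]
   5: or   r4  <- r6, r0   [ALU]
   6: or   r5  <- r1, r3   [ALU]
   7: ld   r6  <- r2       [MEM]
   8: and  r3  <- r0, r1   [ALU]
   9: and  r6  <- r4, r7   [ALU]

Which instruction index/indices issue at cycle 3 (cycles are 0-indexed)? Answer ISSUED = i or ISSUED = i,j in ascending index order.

c0: i0 xor.ALU  WAW r2
c1: i1 ld.MEM  no-port MEM/MEM
c2: i2&i3 ld.MEM+or.ALU  dual
c3: i4&i5 add.ALU+or.ALU  dual
c4: i6&i7 or.ALU+ld.MEM  dual
c5: i8&i9 and.ALU+and.ALU  dual

ISSUED = 4,5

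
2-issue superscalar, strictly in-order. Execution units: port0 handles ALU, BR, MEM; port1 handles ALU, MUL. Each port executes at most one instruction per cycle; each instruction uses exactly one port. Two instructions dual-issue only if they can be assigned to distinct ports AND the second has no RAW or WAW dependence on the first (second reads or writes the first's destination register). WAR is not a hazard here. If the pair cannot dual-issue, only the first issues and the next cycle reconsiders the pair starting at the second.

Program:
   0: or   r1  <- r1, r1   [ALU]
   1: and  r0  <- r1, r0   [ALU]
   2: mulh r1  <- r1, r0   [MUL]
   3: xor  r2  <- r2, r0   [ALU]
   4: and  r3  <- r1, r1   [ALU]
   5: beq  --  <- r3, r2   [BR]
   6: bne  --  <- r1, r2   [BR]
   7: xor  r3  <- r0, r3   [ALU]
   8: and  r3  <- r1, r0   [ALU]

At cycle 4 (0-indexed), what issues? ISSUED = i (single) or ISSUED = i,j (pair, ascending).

ISSUED = 5

0. or @i0  | RAW r1
1. and @i1  | RAW r0
2. mulh xor @i2/i3  | dual
3. and @i4  | RAW r3
4. beq @i5  | no-port BR/BR
5. bne xor @i6/i7  | dual
6. and @i8  | tail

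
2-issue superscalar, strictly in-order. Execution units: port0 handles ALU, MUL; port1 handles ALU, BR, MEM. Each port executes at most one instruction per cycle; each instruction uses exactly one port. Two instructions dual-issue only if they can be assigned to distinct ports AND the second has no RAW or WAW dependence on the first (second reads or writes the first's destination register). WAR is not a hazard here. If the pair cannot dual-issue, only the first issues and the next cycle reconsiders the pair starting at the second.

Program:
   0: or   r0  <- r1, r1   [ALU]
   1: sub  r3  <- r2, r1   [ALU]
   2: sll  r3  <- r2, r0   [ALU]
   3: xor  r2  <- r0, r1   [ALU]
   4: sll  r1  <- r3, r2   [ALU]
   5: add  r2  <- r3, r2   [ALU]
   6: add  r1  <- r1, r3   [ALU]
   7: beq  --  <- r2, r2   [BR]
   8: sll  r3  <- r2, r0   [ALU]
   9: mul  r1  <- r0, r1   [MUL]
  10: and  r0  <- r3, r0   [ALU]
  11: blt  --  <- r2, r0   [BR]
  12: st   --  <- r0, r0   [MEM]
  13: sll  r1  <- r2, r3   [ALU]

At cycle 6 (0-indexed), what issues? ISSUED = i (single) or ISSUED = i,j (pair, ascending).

ISSUED = 11

[0] i0&i1  or.ALU;sub.ALU  -- pair
[1] i2&i3  sll.ALU;xor.ALU  -- pair
[2] i4&i5  sll.ALU;add.ALU  -- pair
[3] i6&i7  add.ALU;beq.BR  -- pair
[4] i8&i9  sll.ALU;mul.MUL  -- pair
[5] i10  and.ALU  -- RAW r0
[6] i11  blt.BR  -- no-port BR/MEM
[7] i12&i13  st.MEM;sll.ALU  -- pair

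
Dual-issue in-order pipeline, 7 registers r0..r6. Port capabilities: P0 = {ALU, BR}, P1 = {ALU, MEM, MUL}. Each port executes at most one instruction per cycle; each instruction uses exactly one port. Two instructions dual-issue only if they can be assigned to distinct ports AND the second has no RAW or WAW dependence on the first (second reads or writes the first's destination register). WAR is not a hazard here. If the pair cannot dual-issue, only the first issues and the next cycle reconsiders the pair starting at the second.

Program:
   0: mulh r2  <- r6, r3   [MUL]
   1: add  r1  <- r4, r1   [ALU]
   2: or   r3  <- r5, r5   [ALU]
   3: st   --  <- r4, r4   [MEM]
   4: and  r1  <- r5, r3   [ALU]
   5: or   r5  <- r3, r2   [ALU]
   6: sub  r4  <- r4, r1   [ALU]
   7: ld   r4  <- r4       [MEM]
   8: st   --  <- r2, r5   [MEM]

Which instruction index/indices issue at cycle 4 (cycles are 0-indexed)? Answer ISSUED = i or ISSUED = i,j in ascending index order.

ISSUED = 7

#0 head=0: mulh/add i0,i1 pair
#1 head=2: or/st i2,i3 pair
#2 head=4: and/or i4,i5 pair
#3 head=6: sub i6 RAW+WAW r4
#4 head=7: ld i7 no-port MEM/MEM
#5 head=8: st i8 tail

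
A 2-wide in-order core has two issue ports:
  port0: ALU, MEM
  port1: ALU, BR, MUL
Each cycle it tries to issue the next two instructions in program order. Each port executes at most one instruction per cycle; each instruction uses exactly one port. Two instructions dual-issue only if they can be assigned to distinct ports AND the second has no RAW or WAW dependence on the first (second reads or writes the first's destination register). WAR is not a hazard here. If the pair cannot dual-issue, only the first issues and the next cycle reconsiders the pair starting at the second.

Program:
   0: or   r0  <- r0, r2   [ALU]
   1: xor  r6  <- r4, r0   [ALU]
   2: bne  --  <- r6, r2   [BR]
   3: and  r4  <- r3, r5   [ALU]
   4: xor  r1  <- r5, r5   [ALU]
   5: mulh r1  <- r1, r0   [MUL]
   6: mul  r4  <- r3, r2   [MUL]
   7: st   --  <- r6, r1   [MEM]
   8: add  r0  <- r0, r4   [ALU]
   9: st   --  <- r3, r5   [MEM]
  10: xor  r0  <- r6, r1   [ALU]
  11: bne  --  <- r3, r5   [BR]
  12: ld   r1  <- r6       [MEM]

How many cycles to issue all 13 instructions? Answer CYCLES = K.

#0 head=0: or i0 RAW r0
#1 head=1: xor i1 RAW r6
#2 head=2: bne+and i2,i3 2-wide
#3 head=4: xor i4 RAW+WAW r1
#4 head=5: mulh i5 no-port MUL/MUL
#5 head=6: mul+st i6,i7 2-wide
#6 head=8: add+st i8,i9 2-wide
#7 head=10: xor+bne i10,i11 2-wide
#8 head=12: ld i12 tail

CYCLES = 9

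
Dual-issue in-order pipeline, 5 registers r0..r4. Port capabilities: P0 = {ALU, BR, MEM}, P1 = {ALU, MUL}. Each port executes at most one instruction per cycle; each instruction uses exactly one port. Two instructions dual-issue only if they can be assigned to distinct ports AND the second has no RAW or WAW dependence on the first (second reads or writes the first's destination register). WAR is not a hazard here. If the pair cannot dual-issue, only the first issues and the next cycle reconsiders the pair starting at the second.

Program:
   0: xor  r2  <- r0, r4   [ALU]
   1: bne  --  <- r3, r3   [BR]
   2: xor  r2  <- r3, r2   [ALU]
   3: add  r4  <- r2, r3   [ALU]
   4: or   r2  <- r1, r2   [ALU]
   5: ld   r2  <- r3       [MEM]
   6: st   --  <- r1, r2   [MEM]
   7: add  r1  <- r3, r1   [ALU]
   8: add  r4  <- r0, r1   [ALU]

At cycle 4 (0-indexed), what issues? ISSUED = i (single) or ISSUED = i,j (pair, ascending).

  cy0 -> i0+i1 (xor.ALU;bne.BR) pair
  cy1 -> i2 (xor.ALU) RAW r2
  cy2 -> i3+i4 (add.ALU;or.ALU) pair
  cy3 -> i5 (ld.MEM) no-port MEM/MEM
  cy4 -> i6+i7 (st.MEM;add.ALU) pair
  cy5 -> i8 (add.ALU) tail

ISSUED = 6,7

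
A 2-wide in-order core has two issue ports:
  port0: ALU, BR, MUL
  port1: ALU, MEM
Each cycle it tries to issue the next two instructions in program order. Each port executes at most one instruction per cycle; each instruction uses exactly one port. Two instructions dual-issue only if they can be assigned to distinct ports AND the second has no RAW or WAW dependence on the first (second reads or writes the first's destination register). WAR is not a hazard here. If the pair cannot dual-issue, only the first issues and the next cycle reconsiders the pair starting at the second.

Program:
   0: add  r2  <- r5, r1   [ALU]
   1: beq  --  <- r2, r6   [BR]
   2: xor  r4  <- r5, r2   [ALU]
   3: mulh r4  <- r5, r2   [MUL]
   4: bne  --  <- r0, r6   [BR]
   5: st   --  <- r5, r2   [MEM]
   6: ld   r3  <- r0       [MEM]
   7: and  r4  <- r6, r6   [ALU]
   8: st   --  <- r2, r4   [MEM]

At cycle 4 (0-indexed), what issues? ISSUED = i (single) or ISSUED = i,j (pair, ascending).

[0] i0  add  -- RAW r2
[1] i1/i2  beq xor  -- pair
[2] i3  mulh  -- no-port MUL/BR
[3] i4/i5  bne st  -- pair
[4] i6/i7  ld and  -- pair
[5] i8  st  -- tail

ISSUED = 6,7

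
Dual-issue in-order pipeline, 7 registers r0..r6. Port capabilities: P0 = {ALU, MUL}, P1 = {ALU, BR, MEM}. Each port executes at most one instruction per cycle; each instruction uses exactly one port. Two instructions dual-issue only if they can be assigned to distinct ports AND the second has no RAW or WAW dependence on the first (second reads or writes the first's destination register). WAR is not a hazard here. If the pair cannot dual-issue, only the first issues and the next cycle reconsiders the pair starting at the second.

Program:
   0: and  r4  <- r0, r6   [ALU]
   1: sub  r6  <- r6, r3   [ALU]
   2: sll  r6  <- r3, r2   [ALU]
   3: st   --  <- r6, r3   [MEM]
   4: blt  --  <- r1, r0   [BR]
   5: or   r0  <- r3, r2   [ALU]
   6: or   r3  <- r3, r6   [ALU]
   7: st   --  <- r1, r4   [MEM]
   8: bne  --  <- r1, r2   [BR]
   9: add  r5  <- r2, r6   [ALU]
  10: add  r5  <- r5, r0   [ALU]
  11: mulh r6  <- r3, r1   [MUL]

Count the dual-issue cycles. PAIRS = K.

#0 head=0: and.ALU sub.ALU i0+i1 dual
#1 head=2: sll.ALU i2 RAW r6
#2 head=3: st.MEM i3 no-port MEM/BR
#3 head=4: blt.BR or.ALU i4+i5 dual
#4 head=6: or.ALU st.MEM i6+i7 dual
#5 head=8: bne.BR add.ALU i8+i9 dual
#6 head=10: add.ALU mulh.MUL i10+i11 dual

PAIRS = 5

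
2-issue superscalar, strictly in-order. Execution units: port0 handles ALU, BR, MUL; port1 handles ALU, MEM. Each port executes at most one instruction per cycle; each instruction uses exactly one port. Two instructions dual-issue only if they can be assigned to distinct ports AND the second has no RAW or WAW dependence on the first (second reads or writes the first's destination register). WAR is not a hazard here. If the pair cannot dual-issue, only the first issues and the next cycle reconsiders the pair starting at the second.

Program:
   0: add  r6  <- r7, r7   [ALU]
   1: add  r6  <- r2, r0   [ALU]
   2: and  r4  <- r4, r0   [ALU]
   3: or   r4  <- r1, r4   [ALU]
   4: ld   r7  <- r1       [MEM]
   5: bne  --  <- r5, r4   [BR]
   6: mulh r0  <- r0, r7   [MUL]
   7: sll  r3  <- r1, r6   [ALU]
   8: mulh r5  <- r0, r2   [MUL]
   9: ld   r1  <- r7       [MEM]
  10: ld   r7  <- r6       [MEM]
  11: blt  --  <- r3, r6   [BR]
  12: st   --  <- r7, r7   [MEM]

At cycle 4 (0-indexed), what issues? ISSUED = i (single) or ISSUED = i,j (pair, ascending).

ISSUED = 6,7

c0: i0 add.ALU  WAW r6
c1: i1&i2 add.ALU and.ALU  pair
c2: i3&i4 or.ALU ld.MEM  pair
c3: i5 bne.BR  no-port BR/MUL
c4: i6&i7 mulh.MUL sll.ALU  pair
c5: i8&i9 mulh.MUL ld.MEM  pair
c6: i10&i11 ld.MEM blt.BR  pair
c7: i12 st.MEM  tail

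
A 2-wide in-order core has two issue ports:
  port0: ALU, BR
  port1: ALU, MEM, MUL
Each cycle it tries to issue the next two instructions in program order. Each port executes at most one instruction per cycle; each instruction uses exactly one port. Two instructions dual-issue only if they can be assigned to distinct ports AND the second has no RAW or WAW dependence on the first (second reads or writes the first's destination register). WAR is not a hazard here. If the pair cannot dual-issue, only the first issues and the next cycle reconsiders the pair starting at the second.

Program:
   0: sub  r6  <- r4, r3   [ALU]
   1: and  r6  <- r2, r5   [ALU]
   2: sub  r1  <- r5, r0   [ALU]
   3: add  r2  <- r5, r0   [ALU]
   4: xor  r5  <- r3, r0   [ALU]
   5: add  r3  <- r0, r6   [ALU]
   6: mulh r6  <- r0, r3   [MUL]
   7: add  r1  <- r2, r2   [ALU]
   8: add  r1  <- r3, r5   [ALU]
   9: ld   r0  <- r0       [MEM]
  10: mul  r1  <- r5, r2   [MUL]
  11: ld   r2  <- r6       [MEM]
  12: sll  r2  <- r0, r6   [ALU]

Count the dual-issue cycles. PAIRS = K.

0. sub @i0  | WAW r6
1. and/sub @i1,i2  | dual
2. add/xor @i3,i4  | dual
3. add @i5  | RAW r3
4. mulh/add @i6,i7  | dual
5. add/ld @i8,i9  | dual
6. mul @i10  | no-port MUL/MEM
7. ld @i11  | WAW r2
8. sll @i12  | tail

PAIRS = 4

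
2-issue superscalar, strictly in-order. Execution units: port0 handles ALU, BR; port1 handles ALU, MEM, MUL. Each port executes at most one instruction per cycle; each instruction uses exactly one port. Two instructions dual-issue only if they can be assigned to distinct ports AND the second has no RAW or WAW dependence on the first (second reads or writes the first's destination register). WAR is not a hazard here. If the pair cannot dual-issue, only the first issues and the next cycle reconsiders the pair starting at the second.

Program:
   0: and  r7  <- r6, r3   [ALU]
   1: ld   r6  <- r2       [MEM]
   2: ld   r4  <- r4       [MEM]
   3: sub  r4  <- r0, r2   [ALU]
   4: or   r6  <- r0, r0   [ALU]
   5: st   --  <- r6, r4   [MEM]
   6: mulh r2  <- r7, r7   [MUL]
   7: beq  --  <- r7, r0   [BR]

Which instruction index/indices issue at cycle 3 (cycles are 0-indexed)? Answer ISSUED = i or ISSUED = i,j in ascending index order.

  cy0 -> i0+i1 (and.ALU;ld.MEM) dual
  cy1 -> i2 (ld.MEM) WAW r4
  cy2 -> i3+i4 (sub.ALU;or.ALU) dual
  cy3 -> i5 (st.MEM) no-port MEM/MUL
  cy4 -> i6+i7 (mulh.MUL;beq.BR) dual

ISSUED = 5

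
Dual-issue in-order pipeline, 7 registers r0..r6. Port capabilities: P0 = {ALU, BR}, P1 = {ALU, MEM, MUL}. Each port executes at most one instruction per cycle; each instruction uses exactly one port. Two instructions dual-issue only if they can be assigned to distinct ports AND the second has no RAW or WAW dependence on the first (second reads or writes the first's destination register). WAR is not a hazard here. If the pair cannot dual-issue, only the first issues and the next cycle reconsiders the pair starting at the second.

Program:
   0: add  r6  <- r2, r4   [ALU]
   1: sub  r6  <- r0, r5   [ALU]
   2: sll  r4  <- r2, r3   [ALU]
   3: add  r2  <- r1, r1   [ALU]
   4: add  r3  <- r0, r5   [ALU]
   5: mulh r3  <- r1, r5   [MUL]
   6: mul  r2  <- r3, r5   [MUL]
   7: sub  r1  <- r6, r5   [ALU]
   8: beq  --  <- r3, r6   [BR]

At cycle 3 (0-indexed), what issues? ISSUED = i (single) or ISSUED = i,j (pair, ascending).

ISSUED = 5

t=0 i0:add ; WAW r6
t=1 i1,i2:sub;sll ; pair
t=2 i3,i4:add;add ; pair
t=3 i5:mulh ; no-port MUL/MUL
t=4 i6,i7:mul;sub ; pair
t=5 i8:beq ; tail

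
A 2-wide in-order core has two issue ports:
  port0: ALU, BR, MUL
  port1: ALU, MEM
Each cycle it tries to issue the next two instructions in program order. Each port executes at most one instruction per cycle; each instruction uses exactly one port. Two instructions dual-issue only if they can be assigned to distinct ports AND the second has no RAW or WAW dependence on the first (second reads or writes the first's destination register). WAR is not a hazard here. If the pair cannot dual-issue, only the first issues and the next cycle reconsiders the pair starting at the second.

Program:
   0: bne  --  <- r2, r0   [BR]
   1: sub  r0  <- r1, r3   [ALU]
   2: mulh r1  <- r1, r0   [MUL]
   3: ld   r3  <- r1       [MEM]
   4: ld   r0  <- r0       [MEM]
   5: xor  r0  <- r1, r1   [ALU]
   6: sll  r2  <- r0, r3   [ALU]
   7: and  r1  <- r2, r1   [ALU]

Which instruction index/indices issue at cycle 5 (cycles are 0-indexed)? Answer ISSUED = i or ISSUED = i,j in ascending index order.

ISSUED = 6

0. bne/sub @i0&i1  | dual
1. mulh @i2  | RAW r1
2. ld @i3  | no-port MEM/MEM
3. ld @i4  | WAW r0
4. xor @i5  | RAW r0
5. sll @i6  | RAW r2
6. and @i7  | tail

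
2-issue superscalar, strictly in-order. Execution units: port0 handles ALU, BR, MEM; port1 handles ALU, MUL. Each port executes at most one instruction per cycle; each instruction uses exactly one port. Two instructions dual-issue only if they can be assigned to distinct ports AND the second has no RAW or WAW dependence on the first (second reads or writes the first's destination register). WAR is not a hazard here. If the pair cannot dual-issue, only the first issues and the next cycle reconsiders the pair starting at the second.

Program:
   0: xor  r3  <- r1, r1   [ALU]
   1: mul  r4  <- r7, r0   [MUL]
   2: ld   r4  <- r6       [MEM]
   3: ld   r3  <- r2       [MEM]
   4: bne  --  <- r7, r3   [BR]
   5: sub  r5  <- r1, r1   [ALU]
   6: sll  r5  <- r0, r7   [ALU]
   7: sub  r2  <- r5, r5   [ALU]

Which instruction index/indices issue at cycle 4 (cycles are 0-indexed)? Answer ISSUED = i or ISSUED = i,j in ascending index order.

[0] i0+i1  xor.ALU+mul.MUL  -- 2-wide
[1] i2  ld.MEM  -- no-port MEM/MEM
[2] i3  ld.MEM  -- no-port MEM/BR
[3] i4+i5  bne.BR+sub.ALU  -- 2-wide
[4] i6  sll.ALU  -- RAW r5
[5] i7  sub.ALU  -- tail

ISSUED = 6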